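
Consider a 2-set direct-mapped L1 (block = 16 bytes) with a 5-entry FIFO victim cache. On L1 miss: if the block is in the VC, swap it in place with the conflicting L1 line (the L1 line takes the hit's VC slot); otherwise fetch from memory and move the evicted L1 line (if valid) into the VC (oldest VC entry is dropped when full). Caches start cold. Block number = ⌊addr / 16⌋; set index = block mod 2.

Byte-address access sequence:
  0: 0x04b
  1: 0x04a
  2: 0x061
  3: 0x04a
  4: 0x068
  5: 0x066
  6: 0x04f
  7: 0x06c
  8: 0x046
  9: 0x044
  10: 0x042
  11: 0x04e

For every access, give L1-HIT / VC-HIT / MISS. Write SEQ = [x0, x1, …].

SEQ = [MISS, L1-HIT, MISS, VC-HIT, VC-HIT, L1-HIT, VC-HIT, VC-HIT, VC-HIT, L1-HIT, L1-HIT, L1-HIT]

0: 0x4b (blk 4, set 0) → MISS  vc=[]
1: 0x4a (blk 4, set 0) → L1-HIT  vc=[]
2: 0x61 (blk 6, set 0) → MISS  vc=[4]
3: 0x4a (blk 4, set 0) → VC-HIT  vc=[6]
4: 0x68 (blk 6, set 0) → VC-HIT  vc=[4]
5: 0x66 (blk 6, set 0) → L1-HIT  vc=[4]
6: 0x4f (blk 4, set 0) → VC-HIT  vc=[6]
7: 0x6c (blk 6, set 0) → VC-HIT  vc=[4]
8: 0x46 (blk 4, set 0) → VC-HIT  vc=[6]
9: 0x44 (blk 4, set 0) → L1-HIT  vc=[6]
10: 0x42 (blk 4, set 0) → L1-HIT  vc=[6]
11: 0x4e (blk 4, set 0) → L1-HIT  vc=[6]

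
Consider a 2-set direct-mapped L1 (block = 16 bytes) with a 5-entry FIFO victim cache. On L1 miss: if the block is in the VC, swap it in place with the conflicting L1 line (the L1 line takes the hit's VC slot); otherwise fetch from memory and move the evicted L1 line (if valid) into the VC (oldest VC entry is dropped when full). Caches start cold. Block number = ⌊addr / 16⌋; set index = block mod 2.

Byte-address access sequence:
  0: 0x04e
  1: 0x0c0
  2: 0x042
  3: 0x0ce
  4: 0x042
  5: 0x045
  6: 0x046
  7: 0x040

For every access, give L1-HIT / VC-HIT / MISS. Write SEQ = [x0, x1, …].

SEQ = [MISS, MISS, VC-HIT, VC-HIT, VC-HIT, L1-HIT, L1-HIT, L1-HIT]

  [0] addr=0x4e blk=4 s=0: MISS | VC []
  [1] addr=0xc0 blk=12 s=0: MISS | VC [4]
  [2] addr=0x42 blk=4 s=0: VC-HIT | VC [12]
  [3] addr=0xce blk=12 s=0: VC-HIT | VC [4]
  [4] addr=0x42 blk=4 s=0: VC-HIT | VC [12]
  [5] addr=0x45 blk=4 s=0: L1-HIT | VC [12]
  [6] addr=0x46 blk=4 s=0: L1-HIT | VC [12]
  [7] addr=0x40 blk=4 s=0: L1-HIT | VC [12]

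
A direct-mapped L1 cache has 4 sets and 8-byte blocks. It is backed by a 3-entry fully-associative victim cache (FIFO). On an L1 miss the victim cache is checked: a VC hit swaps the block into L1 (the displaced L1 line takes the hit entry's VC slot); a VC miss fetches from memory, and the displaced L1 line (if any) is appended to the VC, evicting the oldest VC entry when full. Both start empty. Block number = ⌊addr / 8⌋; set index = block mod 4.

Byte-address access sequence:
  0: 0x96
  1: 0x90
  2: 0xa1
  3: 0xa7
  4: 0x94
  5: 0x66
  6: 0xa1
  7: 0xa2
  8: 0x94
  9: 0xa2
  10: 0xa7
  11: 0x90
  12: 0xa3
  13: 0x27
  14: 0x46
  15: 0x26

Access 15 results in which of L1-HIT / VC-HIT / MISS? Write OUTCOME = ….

OUTCOME = VC-HIT

  [0] addr=0x96 blk=18 s=2: MISS | VC []
  [1] addr=0x90 blk=18 s=2: L1-HIT | VC []
  [2] addr=0xa1 blk=20 s=0: MISS | VC []
  [3] addr=0xa7 blk=20 s=0: L1-HIT | VC []
  [4] addr=0x94 blk=18 s=2: L1-HIT | VC []
  [5] addr=0x66 blk=12 s=0: MISS | VC [20]
  [6] addr=0xa1 blk=20 s=0: VC-HIT | VC [12]
  [7] addr=0xa2 blk=20 s=0: L1-HIT | VC [12]
  [8] addr=0x94 blk=18 s=2: L1-HIT | VC [12]
  [9] addr=0xa2 blk=20 s=0: L1-HIT | VC [12]
  [10] addr=0xa7 blk=20 s=0: L1-HIT | VC [12]
  [11] addr=0x90 blk=18 s=2: L1-HIT | VC [12]
  [12] addr=0xa3 blk=20 s=0: L1-HIT | VC [12]
  [13] addr=0x27 blk=4 s=0: MISS | VC [12, 20]
  [14] addr=0x46 blk=8 s=0: MISS | VC [12, 20, 4]
  [15] addr=0x26 blk=4 s=0: VC-HIT | VC [12, 20, 8]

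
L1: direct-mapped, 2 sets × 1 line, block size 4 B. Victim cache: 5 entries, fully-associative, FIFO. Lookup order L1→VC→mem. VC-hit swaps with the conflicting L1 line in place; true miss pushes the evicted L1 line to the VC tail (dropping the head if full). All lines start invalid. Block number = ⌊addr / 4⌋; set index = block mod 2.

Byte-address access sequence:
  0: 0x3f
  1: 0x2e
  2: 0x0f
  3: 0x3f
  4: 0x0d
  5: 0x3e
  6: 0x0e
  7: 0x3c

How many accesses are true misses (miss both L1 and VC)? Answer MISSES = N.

MISSES = 3

  [0] addr=0x3f blk=15 s=1: MISS | VC []
  [1] addr=0x2e blk=11 s=1: MISS | VC [15]
  [2] addr=0xf blk=3 s=1: MISS | VC [15, 11]
  [3] addr=0x3f blk=15 s=1: VC-HIT | VC [3, 11]
  [4] addr=0xd blk=3 s=1: VC-HIT | VC [15, 11]
  [5] addr=0x3e blk=15 s=1: VC-HIT | VC [3, 11]
  [6] addr=0xe blk=3 s=1: VC-HIT | VC [15, 11]
  [7] addr=0x3c blk=15 s=1: VC-HIT | VC [3, 11]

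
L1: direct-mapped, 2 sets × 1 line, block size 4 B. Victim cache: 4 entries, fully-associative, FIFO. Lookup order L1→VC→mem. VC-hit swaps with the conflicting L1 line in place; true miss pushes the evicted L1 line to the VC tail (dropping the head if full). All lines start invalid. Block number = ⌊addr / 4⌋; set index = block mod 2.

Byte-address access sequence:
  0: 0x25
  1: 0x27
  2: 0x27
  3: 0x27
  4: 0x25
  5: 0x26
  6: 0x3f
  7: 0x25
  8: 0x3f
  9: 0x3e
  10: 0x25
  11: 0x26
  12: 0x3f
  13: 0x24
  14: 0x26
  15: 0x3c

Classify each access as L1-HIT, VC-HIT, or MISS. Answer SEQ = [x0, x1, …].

SEQ = [MISS, L1-HIT, L1-HIT, L1-HIT, L1-HIT, L1-HIT, MISS, VC-HIT, VC-HIT, L1-HIT, VC-HIT, L1-HIT, VC-HIT, VC-HIT, L1-HIT, VC-HIT]

#0 0x25→b9/s1 MISS; vc=[]
#1 0x27→b9/s1 L1-HIT; vc=[]
#2 0x27→b9/s1 L1-HIT; vc=[]
#3 0x27→b9/s1 L1-HIT; vc=[]
#4 0x25→b9/s1 L1-HIT; vc=[]
#5 0x26→b9/s1 L1-HIT; vc=[]
#6 0x3f→b15/s1 MISS; vc=[9]
#7 0x25→b9/s1 VC-HIT; vc=[15]
#8 0x3f→b15/s1 VC-HIT; vc=[9]
#9 0x3e→b15/s1 L1-HIT; vc=[9]
#10 0x25→b9/s1 VC-HIT; vc=[15]
#11 0x26→b9/s1 L1-HIT; vc=[15]
#12 0x3f→b15/s1 VC-HIT; vc=[9]
#13 0x24→b9/s1 VC-HIT; vc=[15]
#14 0x26→b9/s1 L1-HIT; vc=[15]
#15 0x3c→b15/s1 VC-HIT; vc=[9]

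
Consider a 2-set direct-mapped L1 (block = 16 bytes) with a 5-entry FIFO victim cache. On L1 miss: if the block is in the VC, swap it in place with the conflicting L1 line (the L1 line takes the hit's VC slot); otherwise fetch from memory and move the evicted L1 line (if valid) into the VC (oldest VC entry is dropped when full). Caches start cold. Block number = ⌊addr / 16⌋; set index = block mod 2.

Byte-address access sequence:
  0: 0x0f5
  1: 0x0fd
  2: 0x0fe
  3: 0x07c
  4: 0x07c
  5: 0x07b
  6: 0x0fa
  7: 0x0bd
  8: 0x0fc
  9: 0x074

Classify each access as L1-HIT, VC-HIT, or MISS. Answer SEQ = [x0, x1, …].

SEQ = [MISS, L1-HIT, L1-HIT, MISS, L1-HIT, L1-HIT, VC-HIT, MISS, VC-HIT, VC-HIT]

0: 0xf5 (blk 15, set 1) → MISS  vc=[]
1: 0xfd (blk 15, set 1) → L1-HIT  vc=[]
2: 0xfe (blk 15, set 1) → L1-HIT  vc=[]
3: 0x7c (blk 7, set 1) → MISS  vc=[15]
4: 0x7c (blk 7, set 1) → L1-HIT  vc=[15]
5: 0x7b (blk 7, set 1) → L1-HIT  vc=[15]
6: 0xfa (blk 15, set 1) → VC-HIT  vc=[7]
7: 0xbd (blk 11, set 1) → MISS  vc=[7, 15]
8: 0xfc (blk 15, set 1) → VC-HIT  vc=[7, 11]
9: 0x74 (blk 7, set 1) → VC-HIT  vc=[15, 11]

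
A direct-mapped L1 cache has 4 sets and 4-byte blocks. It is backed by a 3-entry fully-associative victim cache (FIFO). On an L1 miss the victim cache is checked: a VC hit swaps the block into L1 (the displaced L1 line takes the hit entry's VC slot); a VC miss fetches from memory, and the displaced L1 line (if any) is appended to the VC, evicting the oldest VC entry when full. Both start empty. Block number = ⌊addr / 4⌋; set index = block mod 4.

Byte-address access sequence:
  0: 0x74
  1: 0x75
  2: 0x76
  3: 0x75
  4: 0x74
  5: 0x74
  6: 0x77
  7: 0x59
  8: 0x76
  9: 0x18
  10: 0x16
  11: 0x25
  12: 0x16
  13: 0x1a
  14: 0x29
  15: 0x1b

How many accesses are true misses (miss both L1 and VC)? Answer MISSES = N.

  [0] addr=0x74 blk=29 s=1: MISS | VC []
  [1] addr=0x75 blk=29 s=1: L1-HIT | VC []
  [2] addr=0x76 blk=29 s=1: L1-HIT | VC []
  [3] addr=0x75 blk=29 s=1: L1-HIT | VC []
  [4] addr=0x74 blk=29 s=1: L1-HIT | VC []
  [5] addr=0x74 blk=29 s=1: L1-HIT | VC []
  [6] addr=0x77 blk=29 s=1: L1-HIT | VC []
  [7] addr=0x59 blk=22 s=2: MISS | VC []
  [8] addr=0x76 blk=29 s=1: L1-HIT | VC []
  [9] addr=0x18 blk=6 s=2: MISS | VC [22]
  [10] addr=0x16 blk=5 s=1: MISS | VC [22, 29]
  [11] addr=0x25 blk=9 s=1: MISS | VC [22, 29, 5]
  [12] addr=0x16 blk=5 s=1: VC-HIT | VC [22, 29, 9]
  [13] addr=0x1a blk=6 s=2: L1-HIT | VC [22, 29, 9]
  [14] addr=0x29 blk=10 s=2: MISS | VC [29, 9, 6]
  [15] addr=0x1b blk=6 s=2: VC-HIT | VC [29, 9, 10]

MISSES = 6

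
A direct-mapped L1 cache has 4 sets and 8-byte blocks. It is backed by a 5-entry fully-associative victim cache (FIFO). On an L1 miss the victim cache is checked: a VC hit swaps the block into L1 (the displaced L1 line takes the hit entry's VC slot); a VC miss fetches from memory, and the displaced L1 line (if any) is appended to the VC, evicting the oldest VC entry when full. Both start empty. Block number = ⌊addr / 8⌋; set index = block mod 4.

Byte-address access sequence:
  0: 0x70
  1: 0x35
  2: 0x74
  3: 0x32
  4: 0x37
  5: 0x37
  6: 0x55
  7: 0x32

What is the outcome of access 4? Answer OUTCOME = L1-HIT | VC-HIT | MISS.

0: 0x70 (blk 14, set 2) → MISS  vc=[]
1: 0x35 (blk 6, set 2) → MISS  vc=[14]
2: 0x74 (blk 14, set 2) → VC-HIT  vc=[6]
3: 0x32 (blk 6, set 2) → VC-HIT  vc=[14]
4: 0x37 (blk 6, set 2) → L1-HIT  vc=[14]
5: 0x37 (blk 6, set 2) → L1-HIT  vc=[14]
6: 0x55 (blk 10, set 2) → MISS  vc=[14, 6]
7: 0x32 (blk 6, set 2) → VC-HIT  vc=[14, 10]

OUTCOME = L1-HIT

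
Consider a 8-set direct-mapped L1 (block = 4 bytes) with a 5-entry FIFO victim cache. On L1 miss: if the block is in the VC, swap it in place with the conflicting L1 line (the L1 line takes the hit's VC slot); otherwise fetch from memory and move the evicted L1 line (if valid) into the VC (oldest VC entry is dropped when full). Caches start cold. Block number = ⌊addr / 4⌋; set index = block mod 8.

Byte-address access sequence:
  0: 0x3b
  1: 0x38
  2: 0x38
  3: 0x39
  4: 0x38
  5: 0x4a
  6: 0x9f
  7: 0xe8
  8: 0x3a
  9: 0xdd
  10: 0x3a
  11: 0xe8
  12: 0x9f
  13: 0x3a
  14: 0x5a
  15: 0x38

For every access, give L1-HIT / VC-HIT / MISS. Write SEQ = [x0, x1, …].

SEQ = [MISS, L1-HIT, L1-HIT, L1-HIT, L1-HIT, MISS, MISS, MISS, L1-HIT, MISS, L1-HIT, L1-HIT, VC-HIT, L1-HIT, MISS, VC-HIT]

0: 0x3b (blk 14, set 6) → MISS  vc=[]
1: 0x38 (blk 14, set 6) → L1-HIT  vc=[]
2: 0x38 (blk 14, set 6) → L1-HIT  vc=[]
3: 0x39 (blk 14, set 6) → L1-HIT  vc=[]
4: 0x38 (blk 14, set 6) → L1-HIT  vc=[]
5: 0x4a (blk 18, set 2) → MISS  vc=[]
6: 0x9f (blk 39, set 7) → MISS  vc=[]
7: 0xe8 (blk 58, set 2) → MISS  vc=[18]
8: 0x3a (blk 14, set 6) → L1-HIT  vc=[18]
9: 0xdd (blk 55, set 7) → MISS  vc=[18, 39]
10: 0x3a (blk 14, set 6) → L1-HIT  vc=[18, 39]
11: 0xe8 (blk 58, set 2) → L1-HIT  vc=[18, 39]
12: 0x9f (blk 39, set 7) → VC-HIT  vc=[18, 55]
13: 0x3a (blk 14, set 6) → L1-HIT  vc=[18, 55]
14: 0x5a (blk 22, set 6) → MISS  vc=[18, 55, 14]
15: 0x38 (blk 14, set 6) → VC-HIT  vc=[18, 55, 22]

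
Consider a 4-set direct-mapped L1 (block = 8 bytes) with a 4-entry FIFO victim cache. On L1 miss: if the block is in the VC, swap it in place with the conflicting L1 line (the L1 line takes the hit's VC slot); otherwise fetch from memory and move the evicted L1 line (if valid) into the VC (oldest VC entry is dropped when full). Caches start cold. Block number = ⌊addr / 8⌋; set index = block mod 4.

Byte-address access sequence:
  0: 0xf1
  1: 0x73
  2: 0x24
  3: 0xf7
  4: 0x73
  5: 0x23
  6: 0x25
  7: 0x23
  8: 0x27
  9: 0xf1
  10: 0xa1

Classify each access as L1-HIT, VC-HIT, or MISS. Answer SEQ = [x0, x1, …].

0: 0xf1 (blk 30, set 2) → MISS  vc=[]
1: 0x73 (blk 14, set 2) → MISS  vc=[30]
2: 0x24 (blk 4, set 0) → MISS  vc=[30]
3: 0xf7 (blk 30, set 2) → VC-HIT  vc=[14]
4: 0x73 (blk 14, set 2) → VC-HIT  vc=[30]
5: 0x23 (blk 4, set 0) → L1-HIT  vc=[30]
6: 0x25 (blk 4, set 0) → L1-HIT  vc=[30]
7: 0x23 (blk 4, set 0) → L1-HIT  vc=[30]
8: 0x27 (blk 4, set 0) → L1-HIT  vc=[30]
9: 0xf1 (blk 30, set 2) → VC-HIT  vc=[14]
10: 0xa1 (blk 20, set 0) → MISS  vc=[14, 4]

SEQ = [MISS, MISS, MISS, VC-HIT, VC-HIT, L1-HIT, L1-HIT, L1-HIT, L1-HIT, VC-HIT, MISS]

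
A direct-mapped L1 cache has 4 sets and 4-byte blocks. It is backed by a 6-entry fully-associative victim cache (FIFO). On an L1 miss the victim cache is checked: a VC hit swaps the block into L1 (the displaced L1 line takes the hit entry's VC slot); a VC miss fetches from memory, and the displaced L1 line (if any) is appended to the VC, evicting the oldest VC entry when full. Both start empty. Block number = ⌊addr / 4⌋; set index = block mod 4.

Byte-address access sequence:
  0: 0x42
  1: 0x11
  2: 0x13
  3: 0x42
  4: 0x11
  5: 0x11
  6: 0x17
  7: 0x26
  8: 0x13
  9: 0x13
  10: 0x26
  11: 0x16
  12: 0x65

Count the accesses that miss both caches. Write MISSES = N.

MISSES = 5

  [0] addr=0x42 blk=16 s=0: MISS | VC []
  [1] addr=0x11 blk=4 s=0: MISS | VC [16]
  [2] addr=0x13 blk=4 s=0: L1-HIT | VC [16]
  [3] addr=0x42 blk=16 s=0: VC-HIT | VC [4]
  [4] addr=0x11 blk=4 s=0: VC-HIT | VC [16]
  [5] addr=0x11 blk=4 s=0: L1-HIT | VC [16]
  [6] addr=0x17 blk=5 s=1: MISS | VC [16]
  [7] addr=0x26 blk=9 s=1: MISS | VC [16, 5]
  [8] addr=0x13 blk=4 s=0: L1-HIT | VC [16, 5]
  [9] addr=0x13 blk=4 s=0: L1-HIT | VC [16, 5]
  [10] addr=0x26 blk=9 s=1: L1-HIT | VC [16, 5]
  [11] addr=0x16 blk=5 s=1: VC-HIT | VC [16, 9]
  [12] addr=0x65 blk=25 s=1: MISS | VC [16, 9, 5]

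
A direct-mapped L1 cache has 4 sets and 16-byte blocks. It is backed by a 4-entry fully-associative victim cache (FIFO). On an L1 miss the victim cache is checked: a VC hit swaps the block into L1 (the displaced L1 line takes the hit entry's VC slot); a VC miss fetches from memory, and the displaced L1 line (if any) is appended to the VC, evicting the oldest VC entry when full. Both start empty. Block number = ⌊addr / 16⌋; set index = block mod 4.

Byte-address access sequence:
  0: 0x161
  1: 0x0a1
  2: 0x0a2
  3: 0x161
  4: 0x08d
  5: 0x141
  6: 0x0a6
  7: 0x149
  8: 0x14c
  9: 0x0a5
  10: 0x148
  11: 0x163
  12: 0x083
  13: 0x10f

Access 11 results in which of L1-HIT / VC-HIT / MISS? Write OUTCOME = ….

OUTCOME = VC-HIT

  [0] addr=0x161 blk=22 s=2: MISS | VC []
  [1] addr=0xa1 blk=10 s=2: MISS | VC [22]
  [2] addr=0xa2 blk=10 s=2: L1-HIT | VC [22]
  [3] addr=0x161 blk=22 s=2: VC-HIT | VC [10]
  [4] addr=0x8d blk=8 s=0: MISS | VC [10]
  [5] addr=0x141 blk=20 s=0: MISS | VC [10, 8]
  [6] addr=0xa6 blk=10 s=2: VC-HIT | VC [22, 8]
  [7] addr=0x149 blk=20 s=0: L1-HIT | VC [22, 8]
  [8] addr=0x14c blk=20 s=0: L1-HIT | VC [22, 8]
  [9] addr=0xa5 blk=10 s=2: L1-HIT | VC [22, 8]
  [10] addr=0x148 blk=20 s=0: L1-HIT | VC [22, 8]
  [11] addr=0x163 blk=22 s=2: VC-HIT | VC [10, 8]
  [12] addr=0x83 blk=8 s=0: VC-HIT | VC [10, 20]
  [13] addr=0x10f blk=16 s=0: MISS | VC [10, 20, 8]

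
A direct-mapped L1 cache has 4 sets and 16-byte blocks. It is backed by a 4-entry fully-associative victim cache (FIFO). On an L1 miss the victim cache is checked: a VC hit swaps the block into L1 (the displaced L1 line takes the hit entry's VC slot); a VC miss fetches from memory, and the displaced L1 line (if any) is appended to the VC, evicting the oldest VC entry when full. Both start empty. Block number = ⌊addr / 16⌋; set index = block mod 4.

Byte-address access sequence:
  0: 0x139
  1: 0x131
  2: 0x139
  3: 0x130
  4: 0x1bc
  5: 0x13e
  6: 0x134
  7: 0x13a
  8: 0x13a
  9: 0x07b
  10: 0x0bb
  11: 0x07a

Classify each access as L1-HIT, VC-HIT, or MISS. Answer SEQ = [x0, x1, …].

0: 0x139 (blk 19, set 3) → MISS  vc=[]
1: 0x131 (blk 19, set 3) → L1-HIT  vc=[]
2: 0x139 (blk 19, set 3) → L1-HIT  vc=[]
3: 0x130 (blk 19, set 3) → L1-HIT  vc=[]
4: 0x1bc (blk 27, set 3) → MISS  vc=[19]
5: 0x13e (blk 19, set 3) → VC-HIT  vc=[27]
6: 0x134 (blk 19, set 3) → L1-HIT  vc=[27]
7: 0x13a (blk 19, set 3) → L1-HIT  vc=[27]
8: 0x13a (blk 19, set 3) → L1-HIT  vc=[27]
9: 0x7b (blk 7, set 3) → MISS  vc=[27, 19]
10: 0xbb (blk 11, set 3) → MISS  vc=[27, 19, 7]
11: 0x7a (blk 7, set 3) → VC-HIT  vc=[27, 19, 11]

SEQ = [MISS, L1-HIT, L1-HIT, L1-HIT, MISS, VC-HIT, L1-HIT, L1-HIT, L1-HIT, MISS, MISS, VC-HIT]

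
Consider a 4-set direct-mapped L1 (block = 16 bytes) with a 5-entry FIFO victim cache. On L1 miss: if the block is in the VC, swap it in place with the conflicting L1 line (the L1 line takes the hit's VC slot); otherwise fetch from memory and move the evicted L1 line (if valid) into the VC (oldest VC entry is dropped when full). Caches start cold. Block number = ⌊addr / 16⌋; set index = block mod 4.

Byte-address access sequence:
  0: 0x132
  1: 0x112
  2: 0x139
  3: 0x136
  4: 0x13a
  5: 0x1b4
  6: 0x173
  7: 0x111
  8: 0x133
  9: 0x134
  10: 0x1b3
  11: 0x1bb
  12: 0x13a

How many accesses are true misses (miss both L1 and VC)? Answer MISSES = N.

0: 0x132 (blk 19, set 3) → MISS  vc=[]
1: 0x112 (blk 17, set 1) → MISS  vc=[]
2: 0x139 (blk 19, set 3) → L1-HIT  vc=[]
3: 0x136 (blk 19, set 3) → L1-HIT  vc=[]
4: 0x13a (blk 19, set 3) → L1-HIT  vc=[]
5: 0x1b4 (blk 27, set 3) → MISS  vc=[19]
6: 0x173 (blk 23, set 3) → MISS  vc=[19, 27]
7: 0x111 (blk 17, set 1) → L1-HIT  vc=[19, 27]
8: 0x133 (blk 19, set 3) → VC-HIT  vc=[23, 27]
9: 0x134 (blk 19, set 3) → L1-HIT  vc=[23, 27]
10: 0x1b3 (blk 27, set 3) → VC-HIT  vc=[23, 19]
11: 0x1bb (blk 27, set 3) → L1-HIT  vc=[23, 19]
12: 0x13a (blk 19, set 3) → VC-HIT  vc=[23, 27]

MISSES = 4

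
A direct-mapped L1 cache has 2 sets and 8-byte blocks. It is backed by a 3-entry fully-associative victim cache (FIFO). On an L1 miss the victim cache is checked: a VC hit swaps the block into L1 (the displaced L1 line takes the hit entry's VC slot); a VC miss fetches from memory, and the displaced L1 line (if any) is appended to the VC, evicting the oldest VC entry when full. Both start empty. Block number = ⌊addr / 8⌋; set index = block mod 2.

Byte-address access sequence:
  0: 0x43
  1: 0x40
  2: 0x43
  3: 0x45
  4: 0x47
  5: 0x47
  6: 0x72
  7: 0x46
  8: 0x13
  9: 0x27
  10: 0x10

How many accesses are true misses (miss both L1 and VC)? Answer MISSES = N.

MISSES = 4

#0 0x43→b8/s0 MISS; vc=[]
#1 0x40→b8/s0 L1-HIT; vc=[]
#2 0x43→b8/s0 L1-HIT; vc=[]
#3 0x45→b8/s0 L1-HIT; vc=[]
#4 0x47→b8/s0 L1-HIT; vc=[]
#5 0x47→b8/s0 L1-HIT; vc=[]
#6 0x72→b14/s0 MISS; vc=[8]
#7 0x46→b8/s0 VC-HIT; vc=[14]
#8 0x13→b2/s0 MISS; vc=[14,8]
#9 0x27→b4/s0 MISS; vc=[14,8,2]
#10 0x10→b2/s0 VC-HIT; vc=[14,8,4]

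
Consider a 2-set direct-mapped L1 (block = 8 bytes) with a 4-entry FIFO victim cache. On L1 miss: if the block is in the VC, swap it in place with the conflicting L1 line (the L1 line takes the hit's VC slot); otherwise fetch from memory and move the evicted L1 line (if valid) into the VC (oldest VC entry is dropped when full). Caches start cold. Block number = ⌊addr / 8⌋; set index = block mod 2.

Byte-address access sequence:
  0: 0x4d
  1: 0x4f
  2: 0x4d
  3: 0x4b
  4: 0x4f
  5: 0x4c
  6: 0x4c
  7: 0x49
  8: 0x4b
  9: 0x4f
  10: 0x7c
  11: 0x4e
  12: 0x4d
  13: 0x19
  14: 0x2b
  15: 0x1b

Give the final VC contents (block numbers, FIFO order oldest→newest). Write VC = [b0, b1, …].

  [0] addr=0x4d blk=9 s=1: MISS | VC []
  [1] addr=0x4f blk=9 s=1: L1-HIT | VC []
  [2] addr=0x4d blk=9 s=1: L1-HIT | VC []
  [3] addr=0x4b blk=9 s=1: L1-HIT | VC []
  [4] addr=0x4f blk=9 s=1: L1-HIT | VC []
  [5] addr=0x4c blk=9 s=1: L1-HIT | VC []
  [6] addr=0x4c blk=9 s=1: L1-HIT | VC []
  [7] addr=0x49 blk=9 s=1: L1-HIT | VC []
  [8] addr=0x4b blk=9 s=1: L1-HIT | VC []
  [9] addr=0x4f blk=9 s=1: L1-HIT | VC []
  [10] addr=0x7c blk=15 s=1: MISS | VC [9]
  [11] addr=0x4e blk=9 s=1: VC-HIT | VC [15]
  [12] addr=0x4d blk=9 s=1: L1-HIT | VC [15]
  [13] addr=0x19 blk=3 s=1: MISS | VC [15, 9]
  [14] addr=0x2b blk=5 s=1: MISS | VC [15, 9, 3]
  [15] addr=0x1b blk=3 s=1: VC-HIT | VC [15, 9, 5]

VC = [15, 9, 5]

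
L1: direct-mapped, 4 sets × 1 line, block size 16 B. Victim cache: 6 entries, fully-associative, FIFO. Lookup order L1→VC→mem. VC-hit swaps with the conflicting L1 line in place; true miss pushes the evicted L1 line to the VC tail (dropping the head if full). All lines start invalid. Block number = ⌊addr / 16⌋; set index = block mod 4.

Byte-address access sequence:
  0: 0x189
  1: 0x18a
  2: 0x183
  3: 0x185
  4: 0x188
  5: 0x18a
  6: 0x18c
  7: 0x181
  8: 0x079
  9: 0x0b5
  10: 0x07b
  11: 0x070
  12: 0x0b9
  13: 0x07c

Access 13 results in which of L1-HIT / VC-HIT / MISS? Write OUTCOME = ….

OUTCOME = VC-HIT

0: 0x189 (blk 24, set 0) → MISS  vc=[]
1: 0x18a (blk 24, set 0) → L1-HIT  vc=[]
2: 0x183 (blk 24, set 0) → L1-HIT  vc=[]
3: 0x185 (blk 24, set 0) → L1-HIT  vc=[]
4: 0x188 (blk 24, set 0) → L1-HIT  vc=[]
5: 0x18a (blk 24, set 0) → L1-HIT  vc=[]
6: 0x18c (blk 24, set 0) → L1-HIT  vc=[]
7: 0x181 (blk 24, set 0) → L1-HIT  vc=[]
8: 0x79 (blk 7, set 3) → MISS  vc=[]
9: 0xb5 (blk 11, set 3) → MISS  vc=[7]
10: 0x7b (blk 7, set 3) → VC-HIT  vc=[11]
11: 0x70 (blk 7, set 3) → L1-HIT  vc=[11]
12: 0xb9 (blk 11, set 3) → VC-HIT  vc=[7]
13: 0x7c (blk 7, set 3) → VC-HIT  vc=[11]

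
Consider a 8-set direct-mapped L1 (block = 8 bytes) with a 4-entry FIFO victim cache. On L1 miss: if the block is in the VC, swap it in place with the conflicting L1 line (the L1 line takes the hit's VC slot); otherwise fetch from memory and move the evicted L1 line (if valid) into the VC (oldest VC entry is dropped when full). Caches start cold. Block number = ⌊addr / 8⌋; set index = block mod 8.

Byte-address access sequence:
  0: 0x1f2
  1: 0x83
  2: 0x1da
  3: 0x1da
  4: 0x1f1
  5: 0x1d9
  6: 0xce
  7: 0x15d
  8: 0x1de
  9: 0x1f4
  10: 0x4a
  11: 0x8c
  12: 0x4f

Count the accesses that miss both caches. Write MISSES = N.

0: 0x1f2 (blk 62, set 6) → MISS  vc=[]
1: 0x83 (blk 16, set 0) → MISS  vc=[]
2: 0x1da (blk 59, set 3) → MISS  vc=[]
3: 0x1da (blk 59, set 3) → L1-HIT  vc=[]
4: 0x1f1 (blk 62, set 6) → L1-HIT  vc=[]
5: 0x1d9 (blk 59, set 3) → L1-HIT  vc=[]
6: 0xce (blk 25, set 1) → MISS  vc=[]
7: 0x15d (blk 43, set 3) → MISS  vc=[59]
8: 0x1de (blk 59, set 3) → VC-HIT  vc=[43]
9: 0x1f4 (blk 62, set 6) → L1-HIT  vc=[43]
10: 0x4a (blk 9, set 1) → MISS  vc=[43, 25]
11: 0x8c (blk 17, set 1) → MISS  vc=[43, 25, 9]
12: 0x4f (blk 9, set 1) → VC-HIT  vc=[43, 25, 17]

MISSES = 7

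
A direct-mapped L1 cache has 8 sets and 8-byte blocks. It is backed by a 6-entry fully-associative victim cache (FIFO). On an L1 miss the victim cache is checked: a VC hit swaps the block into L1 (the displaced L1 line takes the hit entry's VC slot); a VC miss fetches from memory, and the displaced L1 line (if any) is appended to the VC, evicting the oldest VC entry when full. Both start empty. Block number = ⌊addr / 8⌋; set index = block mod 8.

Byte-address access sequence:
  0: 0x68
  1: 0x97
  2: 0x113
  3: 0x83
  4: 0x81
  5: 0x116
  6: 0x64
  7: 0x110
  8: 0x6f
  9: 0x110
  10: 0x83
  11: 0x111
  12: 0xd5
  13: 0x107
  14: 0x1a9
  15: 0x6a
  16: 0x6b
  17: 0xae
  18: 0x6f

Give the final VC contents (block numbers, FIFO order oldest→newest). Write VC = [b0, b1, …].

VC = [18, 34, 16, 53, 21]

#0 0x68→b13/s5 MISS; vc=[]
#1 0x97→b18/s2 MISS; vc=[]
#2 0x113→b34/s2 MISS; vc=[18]
#3 0x83→b16/s0 MISS; vc=[18]
#4 0x81→b16/s0 L1-HIT; vc=[18]
#5 0x116→b34/s2 L1-HIT; vc=[18]
#6 0x64→b12/s4 MISS; vc=[18]
#7 0x110→b34/s2 L1-HIT; vc=[18]
#8 0x6f→b13/s5 L1-HIT; vc=[18]
#9 0x110→b34/s2 L1-HIT; vc=[18]
#10 0x83→b16/s0 L1-HIT; vc=[18]
#11 0x111→b34/s2 L1-HIT; vc=[18]
#12 0xd5→b26/s2 MISS; vc=[18,34]
#13 0x107→b32/s0 MISS; vc=[18,34,16]
#14 0x1a9→b53/s5 MISS; vc=[18,34,16,13]
#15 0x6a→b13/s5 VC-HIT; vc=[18,34,16,53]
#16 0x6b→b13/s5 L1-HIT; vc=[18,34,16,53]
#17 0xae→b21/s5 MISS; vc=[18,34,16,53,13]
#18 0x6f→b13/s5 VC-HIT; vc=[18,34,16,53,21]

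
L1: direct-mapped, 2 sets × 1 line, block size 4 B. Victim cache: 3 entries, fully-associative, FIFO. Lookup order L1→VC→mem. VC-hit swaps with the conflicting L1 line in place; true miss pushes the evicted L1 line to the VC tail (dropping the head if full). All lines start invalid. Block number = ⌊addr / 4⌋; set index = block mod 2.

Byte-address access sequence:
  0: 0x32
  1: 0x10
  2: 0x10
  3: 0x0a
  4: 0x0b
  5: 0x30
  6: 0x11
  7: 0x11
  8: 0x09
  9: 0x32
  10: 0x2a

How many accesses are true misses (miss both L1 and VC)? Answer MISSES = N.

MISSES = 4

0: 0x32 (blk 12, set 0) → MISS  vc=[]
1: 0x10 (blk 4, set 0) → MISS  vc=[12]
2: 0x10 (blk 4, set 0) → L1-HIT  vc=[12]
3: 0xa (blk 2, set 0) → MISS  vc=[12, 4]
4: 0xb (blk 2, set 0) → L1-HIT  vc=[12, 4]
5: 0x30 (blk 12, set 0) → VC-HIT  vc=[2, 4]
6: 0x11 (blk 4, set 0) → VC-HIT  vc=[2, 12]
7: 0x11 (blk 4, set 0) → L1-HIT  vc=[2, 12]
8: 0x9 (blk 2, set 0) → VC-HIT  vc=[4, 12]
9: 0x32 (blk 12, set 0) → VC-HIT  vc=[4, 2]
10: 0x2a (blk 10, set 0) → MISS  vc=[4, 2, 12]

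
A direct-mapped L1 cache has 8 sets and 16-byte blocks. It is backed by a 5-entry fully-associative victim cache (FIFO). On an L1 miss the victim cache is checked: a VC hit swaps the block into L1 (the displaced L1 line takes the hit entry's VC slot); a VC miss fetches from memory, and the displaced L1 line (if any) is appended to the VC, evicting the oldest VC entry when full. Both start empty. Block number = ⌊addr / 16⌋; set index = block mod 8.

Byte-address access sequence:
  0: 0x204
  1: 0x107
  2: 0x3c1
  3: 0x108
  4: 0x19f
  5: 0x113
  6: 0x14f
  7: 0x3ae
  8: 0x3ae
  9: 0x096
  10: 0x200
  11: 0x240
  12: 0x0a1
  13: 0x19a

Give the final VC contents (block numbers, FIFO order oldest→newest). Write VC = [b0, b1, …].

#0 0x204→b32/s0 MISS; vc=[]
#1 0x107→b16/s0 MISS; vc=[32]
#2 0x3c1→b60/s4 MISS; vc=[32]
#3 0x108→b16/s0 L1-HIT; vc=[32]
#4 0x19f→b25/s1 MISS; vc=[32]
#5 0x113→b17/s1 MISS; vc=[32,25]
#6 0x14f→b20/s4 MISS; vc=[32,25,60]
#7 0x3ae→b58/s2 MISS; vc=[32,25,60]
#8 0x3ae→b58/s2 L1-HIT; vc=[32,25,60]
#9 0x96→b9/s1 MISS; vc=[32,25,60,17]
#10 0x200→b32/s0 VC-HIT; vc=[16,25,60,17]
#11 0x240→b36/s4 MISS; vc=[16,25,60,17,20]
#12 0xa1→b10/s2 MISS; vc=[25,60,17,20,58]
#13 0x19a→b25/s1 VC-HIT; vc=[9,60,17,20,58]

VC = [9, 60, 17, 20, 58]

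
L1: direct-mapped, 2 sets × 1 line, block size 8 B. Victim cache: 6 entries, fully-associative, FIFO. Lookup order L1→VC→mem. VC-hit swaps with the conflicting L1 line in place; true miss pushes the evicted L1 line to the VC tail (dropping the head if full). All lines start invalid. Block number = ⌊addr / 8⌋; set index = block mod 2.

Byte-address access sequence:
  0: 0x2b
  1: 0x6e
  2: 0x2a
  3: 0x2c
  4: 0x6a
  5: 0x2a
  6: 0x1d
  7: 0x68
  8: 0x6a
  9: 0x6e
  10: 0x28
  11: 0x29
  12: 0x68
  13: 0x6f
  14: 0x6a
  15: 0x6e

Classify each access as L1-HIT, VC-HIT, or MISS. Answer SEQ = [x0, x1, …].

SEQ = [MISS, MISS, VC-HIT, L1-HIT, VC-HIT, VC-HIT, MISS, VC-HIT, L1-HIT, L1-HIT, VC-HIT, L1-HIT, VC-HIT, L1-HIT, L1-HIT, L1-HIT]

  [0] addr=0x2b blk=5 s=1: MISS | VC []
  [1] addr=0x6e blk=13 s=1: MISS | VC [5]
  [2] addr=0x2a blk=5 s=1: VC-HIT | VC [13]
  [3] addr=0x2c blk=5 s=1: L1-HIT | VC [13]
  [4] addr=0x6a blk=13 s=1: VC-HIT | VC [5]
  [5] addr=0x2a blk=5 s=1: VC-HIT | VC [13]
  [6] addr=0x1d blk=3 s=1: MISS | VC [13, 5]
  [7] addr=0x68 blk=13 s=1: VC-HIT | VC [3, 5]
  [8] addr=0x6a blk=13 s=1: L1-HIT | VC [3, 5]
  [9] addr=0x6e blk=13 s=1: L1-HIT | VC [3, 5]
  [10] addr=0x28 blk=5 s=1: VC-HIT | VC [3, 13]
  [11] addr=0x29 blk=5 s=1: L1-HIT | VC [3, 13]
  [12] addr=0x68 blk=13 s=1: VC-HIT | VC [3, 5]
  [13] addr=0x6f blk=13 s=1: L1-HIT | VC [3, 5]
  [14] addr=0x6a blk=13 s=1: L1-HIT | VC [3, 5]
  [15] addr=0x6e blk=13 s=1: L1-HIT | VC [3, 5]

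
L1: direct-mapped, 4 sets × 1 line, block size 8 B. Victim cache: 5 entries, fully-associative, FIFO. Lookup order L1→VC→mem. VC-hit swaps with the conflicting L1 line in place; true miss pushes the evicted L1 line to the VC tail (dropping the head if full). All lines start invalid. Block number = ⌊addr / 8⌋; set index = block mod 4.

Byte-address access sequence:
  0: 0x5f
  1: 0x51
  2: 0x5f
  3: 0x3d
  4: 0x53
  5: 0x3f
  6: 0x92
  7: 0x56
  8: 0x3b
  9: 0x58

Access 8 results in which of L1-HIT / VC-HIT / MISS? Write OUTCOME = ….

0: 0x5f (blk 11, set 3) → MISS  vc=[]
1: 0x51 (blk 10, set 2) → MISS  vc=[]
2: 0x5f (blk 11, set 3) → L1-HIT  vc=[]
3: 0x3d (blk 7, set 3) → MISS  vc=[11]
4: 0x53 (blk 10, set 2) → L1-HIT  vc=[11]
5: 0x3f (blk 7, set 3) → L1-HIT  vc=[11]
6: 0x92 (blk 18, set 2) → MISS  vc=[11, 10]
7: 0x56 (blk 10, set 2) → VC-HIT  vc=[11, 18]
8: 0x3b (blk 7, set 3) → L1-HIT  vc=[11, 18]
9: 0x58 (blk 11, set 3) → VC-HIT  vc=[7, 18]

OUTCOME = L1-HIT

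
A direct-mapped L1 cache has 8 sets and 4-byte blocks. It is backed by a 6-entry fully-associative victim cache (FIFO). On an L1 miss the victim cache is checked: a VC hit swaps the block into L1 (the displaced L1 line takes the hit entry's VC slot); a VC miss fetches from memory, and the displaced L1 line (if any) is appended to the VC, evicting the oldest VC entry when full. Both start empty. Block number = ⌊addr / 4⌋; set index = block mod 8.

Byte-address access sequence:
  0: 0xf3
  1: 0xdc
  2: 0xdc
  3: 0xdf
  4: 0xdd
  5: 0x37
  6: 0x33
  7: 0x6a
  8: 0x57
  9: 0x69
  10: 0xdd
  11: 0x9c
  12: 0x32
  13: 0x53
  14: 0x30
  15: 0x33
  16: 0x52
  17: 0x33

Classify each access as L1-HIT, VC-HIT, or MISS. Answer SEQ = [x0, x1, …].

SEQ = [MISS, MISS, L1-HIT, L1-HIT, L1-HIT, MISS, MISS, MISS, MISS, L1-HIT, L1-HIT, MISS, L1-HIT, MISS, VC-HIT, L1-HIT, VC-HIT, VC-HIT]

0: 0xf3 (blk 60, set 4) → MISS  vc=[]
1: 0xdc (blk 55, set 7) → MISS  vc=[]
2: 0xdc (blk 55, set 7) → L1-HIT  vc=[]
3: 0xdf (blk 55, set 7) → L1-HIT  vc=[]
4: 0xdd (blk 55, set 7) → L1-HIT  vc=[]
5: 0x37 (blk 13, set 5) → MISS  vc=[]
6: 0x33 (blk 12, set 4) → MISS  vc=[60]
7: 0x6a (blk 26, set 2) → MISS  vc=[60]
8: 0x57 (blk 21, set 5) → MISS  vc=[60, 13]
9: 0x69 (blk 26, set 2) → L1-HIT  vc=[60, 13]
10: 0xdd (blk 55, set 7) → L1-HIT  vc=[60, 13]
11: 0x9c (blk 39, set 7) → MISS  vc=[60, 13, 55]
12: 0x32 (blk 12, set 4) → L1-HIT  vc=[60, 13, 55]
13: 0x53 (blk 20, set 4) → MISS  vc=[60, 13, 55, 12]
14: 0x30 (blk 12, set 4) → VC-HIT  vc=[60, 13, 55, 20]
15: 0x33 (blk 12, set 4) → L1-HIT  vc=[60, 13, 55, 20]
16: 0x52 (blk 20, set 4) → VC-HIT  vc=[60, 13, 55, 12]
17: 0x33 (blk 12, set 4) → VC-HIT  vc=[60, 13, 55, 20]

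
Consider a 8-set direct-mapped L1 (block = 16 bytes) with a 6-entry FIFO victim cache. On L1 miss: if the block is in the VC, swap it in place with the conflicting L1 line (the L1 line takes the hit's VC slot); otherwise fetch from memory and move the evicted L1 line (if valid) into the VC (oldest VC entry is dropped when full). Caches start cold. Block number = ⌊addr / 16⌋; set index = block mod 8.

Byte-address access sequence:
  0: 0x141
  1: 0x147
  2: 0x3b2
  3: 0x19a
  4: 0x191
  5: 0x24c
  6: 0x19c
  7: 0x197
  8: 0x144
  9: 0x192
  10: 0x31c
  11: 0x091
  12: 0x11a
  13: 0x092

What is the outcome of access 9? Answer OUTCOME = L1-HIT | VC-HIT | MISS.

#0 0x141→b20/s4 MISS; vc=[]
#1 0x147→b20/s4 L1-HIT; vc=[]
#2 0x3b2→b59/s3 MISS; vc=[]
#3 0x19a→b25/s1 MISS; vc=[]
#4 0x191→b25/s1 L1-HIT; vc=[]
#5 0x24c→b36/s4 MISS; vc=[20]
#6 0x19c→b25/s1 L1-HIT; vc=[20]
#7 0x197→b25/s1 L1-HIT; vc=[20]
#8 0x144→b20/s4 VC-HIT; vc=[36]
#9 0x192→b25/s1 L1-HIT; vc=[36]
#10 0x31c→b49/s1 MISS; vc=[36,25]
#11 0x91→b9/s1 MISS; vc=[36,25,49]
#12 0x11a→b17/s1 MISS; vc=[36,25,49,9]
#13 0x92→b9/s1 VC-HIT; vc=[36,25,49,17]

OUTCOME = L1-HIT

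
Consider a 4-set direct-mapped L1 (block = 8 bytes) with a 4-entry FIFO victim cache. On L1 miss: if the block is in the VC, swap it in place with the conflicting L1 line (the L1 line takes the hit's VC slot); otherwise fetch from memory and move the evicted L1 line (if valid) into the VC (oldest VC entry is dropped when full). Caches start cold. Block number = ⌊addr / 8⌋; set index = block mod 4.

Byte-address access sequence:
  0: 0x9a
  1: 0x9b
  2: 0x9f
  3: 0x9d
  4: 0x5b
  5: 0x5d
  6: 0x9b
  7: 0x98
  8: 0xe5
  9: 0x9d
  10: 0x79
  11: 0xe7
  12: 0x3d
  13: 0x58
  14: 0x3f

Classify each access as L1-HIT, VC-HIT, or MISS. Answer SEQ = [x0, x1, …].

SEQ = [MISS, L1-HIT, L1-HIT, L1-HIT, MISS, L1-HIT, VC-HIT, L1-HIT, MISS, L1-HIT, MISS, L1-HIT, MISS, VC-HIT, VC-HIT]

  [0] addr=0x9a blk=19 s=3: MISS | VC []
  [1] addr=0x9b blk=19 s=3: L1-HIT | VC []
  [2] addr=0x9f blk=19 s=3: L1-HIT | VC []
  [3] addr=0x9d blk=19 s=3: L1-HIT | VC []
  [4] addr=0x5b blk=11 s=3: MISS | VC [19]
  [5] addr=0x5d blk=11 s=3: L1-HIT | VC [19]
  [6] addr=0x9b blk=19 s=3: VC-HIT | VC [11]
  [7] addr=0x98 blk=19 s=3: L1-HIT | VC [11]
  [8] addr=0xe5 blk=28 s=0: MISS | VC [11]
  [9] addr=0x9d blk=19 s=3: L1-HIT | VC [11]
  [10] addr=0x79 blk=15 s=3: MISS | VC [11, 19]
  [11] addr=0xe7 blk=28 s=0: L1-HIT | VC [11, 19]
  [12] addr=0x3d blk=7 s=3: MISS | VC [11, 19, 15]
  [13] addr=0x58 blk=11 s=3: VC-HIT | VC [7, 19, 15]
  [14] addr=0x3f blk=7 s=3: VC-HIT | VC [11, 19, 15]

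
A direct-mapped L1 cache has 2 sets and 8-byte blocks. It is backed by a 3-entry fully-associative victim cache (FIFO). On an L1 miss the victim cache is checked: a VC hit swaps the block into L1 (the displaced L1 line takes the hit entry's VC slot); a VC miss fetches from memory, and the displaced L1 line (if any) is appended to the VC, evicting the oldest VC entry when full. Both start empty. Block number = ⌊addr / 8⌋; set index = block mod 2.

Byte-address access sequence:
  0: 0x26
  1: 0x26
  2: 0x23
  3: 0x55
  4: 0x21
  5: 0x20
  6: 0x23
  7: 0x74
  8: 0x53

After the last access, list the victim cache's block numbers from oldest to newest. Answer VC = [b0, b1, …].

0: 0x26 (blk 4, set 0) → MISS  vc=[]
1: 0x26 (blk 4, set 0) → L1-HIT  vc=[]
2: 0x23 (blk 4, set 0) → L1-HIT  vc=[]
3: 0x55 (blk 10, set 0) → MISS  vc=[4]
4: 0x21 (blk 4, set 0) → VC-HIT  vc=[10]
5: 0x20 (blk 4, set 0) → L1-HIT  vc=[10]
6: 0x23 (blk 4, set 0) → L1-HIT  vc=[10]
7: 0x74 (blk 14, set 0) → MISS  vc=[10, 4]
8: 0x53 (blk 10, set 0) → VC-HIT  vc=[14, 4]

VC = [14, 4]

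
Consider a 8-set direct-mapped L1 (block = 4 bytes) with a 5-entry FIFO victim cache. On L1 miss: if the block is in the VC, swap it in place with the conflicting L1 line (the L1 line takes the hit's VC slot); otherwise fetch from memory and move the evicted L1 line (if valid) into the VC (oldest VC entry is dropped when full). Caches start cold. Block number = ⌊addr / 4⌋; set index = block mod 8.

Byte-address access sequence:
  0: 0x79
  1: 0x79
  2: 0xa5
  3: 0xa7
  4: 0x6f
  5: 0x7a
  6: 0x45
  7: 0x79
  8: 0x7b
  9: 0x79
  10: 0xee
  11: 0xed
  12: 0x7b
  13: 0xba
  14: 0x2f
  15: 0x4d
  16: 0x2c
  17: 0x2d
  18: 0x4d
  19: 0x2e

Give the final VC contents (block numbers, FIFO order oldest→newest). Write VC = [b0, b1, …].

  [0] addr=0x79 blk=30 s=6: MISS | VC []
  [1] addr=0x79 blk=30 s=6: L1-HIT | VC []
  [2] addr=0xa5 blk=41 s=1: MISS | VC []
  [3] addr=0xa7 blk=41 s=1: L1-HIT | VC []
  [4] addr=0x6f blk=27 s=3: MISS | VC []
  [5] addr=0x7a blk=30 s=6: L1-HIT | VC []
  [6] addr=0x45 blk=17 s=1: MISS | VC [41]
  [7] addr=0x79 blk=30 s=6: L1-HIT | VC [41]
  [8] addr=0x7b blk=30 s=6: L1-HIT | VC [41]
  [9] addr=0x79 blk=30 s=6: L1-HIT | VC [41]
  [10] addr=0xee blk=59 s=3: MISS | VC [41, 27]
  [11] addr=0xed blk=59 s=3: L1-HIT | VC [41, 27]
  [12] addr=0x7b blk=30 s=6: L1-HIT | VC [41, 27]
  [13] addr=0xba blk=46 s=6: MISS | VC [41, 27, 30]
  [14] addr=0x2f blk=11 s=3: MISS | VC [41, 27, 30, 59]
  [15] addr=0x4d blk=19 s=3: MISS | VC [41, 27, 30, 59, 11]
  [16] addr=0x2c blk=11 s=3: VC-HIT | VC [41, 27, 30, 59, 19]
  [17] addr=0x2d blk=11 s=3: L1-HIT | VC [41, 27, 30, 59, 19]
  [18] addr=0x4d blk=19 s=3: VC-HIT | VC [41, 27, 30, 59, 11]
  [19] addr=0x2e blk=11 s=3: VC-HIT | VC [41, 27, 30, 59, 19]

VC = [41, 27, 30, 59, 19]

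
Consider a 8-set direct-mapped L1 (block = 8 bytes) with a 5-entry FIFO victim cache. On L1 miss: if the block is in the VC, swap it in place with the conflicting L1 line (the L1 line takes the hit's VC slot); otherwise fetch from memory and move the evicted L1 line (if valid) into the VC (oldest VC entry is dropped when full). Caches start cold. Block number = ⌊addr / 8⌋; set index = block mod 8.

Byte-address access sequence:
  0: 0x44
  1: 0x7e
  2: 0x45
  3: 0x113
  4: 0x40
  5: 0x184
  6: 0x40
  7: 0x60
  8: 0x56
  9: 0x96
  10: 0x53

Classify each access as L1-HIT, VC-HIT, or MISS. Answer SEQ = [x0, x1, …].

SEQ = [MISS, MISS, L1-HIT, MISS, L1-HIT, MISS, VC-HIT, MISS, MISS, MISS, VC-HIT]

#0 0x44→b8/s0 MISS; vc=[]
#1 0x7e→b15/s7 MISS; vc=[]
#2 0x45→b8/s0 L1-HIT; vc=[]
#3 0x113→b34/s2 MISS; vc=[]
#4 0x40→b8/s0 L1-HIT; vc=[]
#5 0x184→b48/s0 MISS; vc=[8]
#6 0x40→b8/s0 VC-HIT; vc=[48]
#7 0x60→b12/s4 MISS; vc=[48]
#8 0x56→b10/s2 MISS; vc=[48,34]
#9 0x96→b18/s2 MISS; vc=[48,34,10]
#10 0x53→b10/s2 VC-HIT; vc=[48,34,18]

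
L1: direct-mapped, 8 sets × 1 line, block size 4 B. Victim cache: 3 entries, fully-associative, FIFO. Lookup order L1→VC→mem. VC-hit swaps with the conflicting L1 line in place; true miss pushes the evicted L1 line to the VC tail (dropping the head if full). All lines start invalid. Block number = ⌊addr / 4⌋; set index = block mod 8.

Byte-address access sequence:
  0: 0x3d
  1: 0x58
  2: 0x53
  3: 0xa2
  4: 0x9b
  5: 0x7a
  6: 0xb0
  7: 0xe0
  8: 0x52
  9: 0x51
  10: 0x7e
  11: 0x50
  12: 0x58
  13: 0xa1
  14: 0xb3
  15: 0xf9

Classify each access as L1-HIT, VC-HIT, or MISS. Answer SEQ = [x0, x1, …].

SEQ = [MISS, MISS, MISS, MISS, MISS, MISS, MISS, MISS, VC-HIT, L1-HIT, MISS, L1-HIT, MISS, VC-HIT, MISS, MISS]

  [0] addr=0x3d blk=15 s=7: MISS | VC []
  [1] addr=0x58 blk=22 s=6: MISS | VC []
  [2] addr=0x53 blk=20 s=4: MISS | VC []
  [3] addr=0xa2 blk=40 s=0: MISS | VC []
  [4] addr=0x9b blk=38 s=6: MISS | VC [22]
  [5] addr=0x7a blk=30 s=6: MISS | VC [22, 38]
  [6] addr=0xb0 blk=44 s=4: MISS | VC [22, 38, 20]
  [7] addr=0xe0 blk=56 s=0: MISS | VC [38, 20, 40]
  [8] addr=0x52 blk=20 s=4: VC-HIT | VC [38, 44, 40]
  [9] addr=0x51 blk=20 s=4: L1-HIT | VC [38, 44, 40]
  [10] addr=0x7e blk=31 s=7: MISS | VC [44, 40, 15]
  [11] addr=0x50 blk=20 s=4: L1-HIT | VC [44, 40, 15]
  [12] addr=0x58 blk=22 s=6: MISS | VC [40, 15, 30]
  [13] addr=0xa1 blk=40 s=0: VC-HIT | VC [56, 15, 30]
  [14] addr=0xb3 blk=44 s=4: MISS | VC [15, 30, 20]
  [15] addr=0xf9 blk=62 s=6: MISS | VC [30, 20, 22]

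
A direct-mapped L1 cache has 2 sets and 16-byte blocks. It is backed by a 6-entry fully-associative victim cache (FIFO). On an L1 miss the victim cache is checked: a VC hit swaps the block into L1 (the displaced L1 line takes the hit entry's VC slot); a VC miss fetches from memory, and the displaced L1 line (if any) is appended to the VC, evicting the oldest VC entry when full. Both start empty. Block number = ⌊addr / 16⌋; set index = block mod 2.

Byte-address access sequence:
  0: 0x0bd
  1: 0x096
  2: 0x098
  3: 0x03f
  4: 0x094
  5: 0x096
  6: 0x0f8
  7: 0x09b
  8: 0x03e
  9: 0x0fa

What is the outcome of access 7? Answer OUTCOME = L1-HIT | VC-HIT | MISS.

OUTCOME = VC-HIT

0: 0xbd (blk 11, set 1) → MISS  vc=[]
1: 0x96 (blk 9, set 1) → MISS  vc=[11]
2: 0x98 (blk 9, set 1) → L1-HIT  vc=[11]
3: 0x3f (blk 3, set 1) → MISS  vc=[11, 9]
4: 0x94 (blk 9, set 1) → VC-HIT  vc=[11, 3]
5: 0x96 (blk 9, set 1) → L1-HIT  vc=[11, 3]
6: 0xf8 (blk 15, set 1) → MISS  vc=[11, 3, 9]
7: 0x9b (blk 9, set 1) → VC-HIT  vc=[11, 3, 15]
8: 0x3e (blk 3, set 1) → VC-HIT  vc=[11, 9, 15]
9: 0xfa (blk 15, set 1) → VC-HIT  vc=[11, 9, 3]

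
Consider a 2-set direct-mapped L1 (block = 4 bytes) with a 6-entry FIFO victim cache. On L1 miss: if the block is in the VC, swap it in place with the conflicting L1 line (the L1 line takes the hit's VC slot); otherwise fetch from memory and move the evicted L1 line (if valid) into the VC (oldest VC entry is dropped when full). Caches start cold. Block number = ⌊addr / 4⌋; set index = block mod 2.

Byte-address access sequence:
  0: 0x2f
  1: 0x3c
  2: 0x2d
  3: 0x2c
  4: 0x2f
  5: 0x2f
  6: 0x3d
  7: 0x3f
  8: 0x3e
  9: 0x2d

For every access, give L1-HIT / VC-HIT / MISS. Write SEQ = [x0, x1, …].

#0 0x2f→b11/s1 MISS; vc=[]
#1 0x3c→b15/s1 MISS; vc=[11]
#2 0x2d→b11/s1 VC-HIT; vc=[15]
#3 0x2c→b11/s1 L1-HIT; vc=[15]
#4 0x2f→b11/s1 L1-HIT; vc=[15]
#5 0x2f→b11/s1 L1-HIT; vc=[15]
#6 0x3d→b15/s1 VC-HIT; vc=[11]
#7 0x3f→b15/s1 L1-HIT; vc=[11]
#8 0x3e→b15/s1 L1-HIT; vc=[11]
#9 0x2d→b11/s1 VC-HIT; vc=[15]

SEQ = [MISS, MISS, VC-HIT, L1-HIT, L1-HIT, L1-HIT, VC-HIT, L1-HIT, L1-HIT, VC-HIT]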